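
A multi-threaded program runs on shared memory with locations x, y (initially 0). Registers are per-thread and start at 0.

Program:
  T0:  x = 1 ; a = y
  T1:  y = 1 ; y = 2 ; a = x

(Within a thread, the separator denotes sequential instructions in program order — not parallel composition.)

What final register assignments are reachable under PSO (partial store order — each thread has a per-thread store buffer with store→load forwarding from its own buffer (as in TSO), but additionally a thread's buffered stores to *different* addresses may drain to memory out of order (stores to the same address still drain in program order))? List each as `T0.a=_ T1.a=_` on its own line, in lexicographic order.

T0.a=0 T1.a=0
T0.a=0 T1.a=1
T0.a=1 T1.a=0
T0.a=1 T1.a=1
T0.a=2 T1.a=0
T0.a=2 T1.a=1

outcome vector order: (T0.a,T1.a)
|PSO outcomes| = 6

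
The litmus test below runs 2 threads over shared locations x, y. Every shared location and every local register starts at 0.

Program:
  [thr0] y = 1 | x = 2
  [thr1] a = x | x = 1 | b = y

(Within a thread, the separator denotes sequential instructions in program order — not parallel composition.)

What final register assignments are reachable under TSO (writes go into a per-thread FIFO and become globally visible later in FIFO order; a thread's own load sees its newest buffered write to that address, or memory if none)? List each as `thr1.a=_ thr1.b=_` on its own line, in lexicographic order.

thr1.a=0 thr1.b=0
thr1.a=0 thr1.b=1
thr1.a=2 thr1.b=1

outcome vector order: (thr1.a,thr1.b)
|TSO outcomes| = 3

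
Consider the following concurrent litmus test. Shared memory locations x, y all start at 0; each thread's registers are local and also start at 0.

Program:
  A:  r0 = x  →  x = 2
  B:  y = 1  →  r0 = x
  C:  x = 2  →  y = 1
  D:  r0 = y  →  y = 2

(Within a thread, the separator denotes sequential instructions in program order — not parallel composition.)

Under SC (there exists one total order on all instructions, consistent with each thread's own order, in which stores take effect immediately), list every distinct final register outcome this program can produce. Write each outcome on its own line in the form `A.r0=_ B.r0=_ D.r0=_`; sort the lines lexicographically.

outcome vector order: (A.r0,B.r0,D.r0)
|SC outcomes| = 8

A.r0=0 B.r0=0 D.r0=0
A.r0=0 B.r0=0 D.r0=1
A.r0=0 B.r0=2 D.r0=0
A.r0=0 B.r0=2 D.r0=1
A.r0=2 B.r0=0 D.r0=0
A.r0=2 B.r0=0 D.r0=1
A.r0=2 B.r0=2 D.r0=0
A.r0=2 B.r0=2 D.r0=1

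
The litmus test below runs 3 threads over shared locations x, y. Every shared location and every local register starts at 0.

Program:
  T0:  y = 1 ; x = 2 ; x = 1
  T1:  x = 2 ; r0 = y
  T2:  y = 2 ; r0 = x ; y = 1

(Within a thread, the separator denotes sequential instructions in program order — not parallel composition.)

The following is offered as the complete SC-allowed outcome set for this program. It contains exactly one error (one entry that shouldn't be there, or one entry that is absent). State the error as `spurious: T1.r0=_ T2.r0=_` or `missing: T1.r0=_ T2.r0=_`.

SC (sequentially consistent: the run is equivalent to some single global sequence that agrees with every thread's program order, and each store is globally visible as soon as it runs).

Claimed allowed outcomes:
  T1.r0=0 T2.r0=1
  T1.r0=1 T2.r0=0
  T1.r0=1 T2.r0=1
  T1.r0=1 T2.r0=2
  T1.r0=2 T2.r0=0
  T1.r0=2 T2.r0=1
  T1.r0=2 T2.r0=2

missing: T1.r0=0 T2.r0=2

outcome vector order: (T1.r0,T2.r0)
[SC] allowed = {0/1, 0/2, 1/0, 1/1, 1/2, 2/0, 2/1, 2/2}
SC∖claimed = {0/2}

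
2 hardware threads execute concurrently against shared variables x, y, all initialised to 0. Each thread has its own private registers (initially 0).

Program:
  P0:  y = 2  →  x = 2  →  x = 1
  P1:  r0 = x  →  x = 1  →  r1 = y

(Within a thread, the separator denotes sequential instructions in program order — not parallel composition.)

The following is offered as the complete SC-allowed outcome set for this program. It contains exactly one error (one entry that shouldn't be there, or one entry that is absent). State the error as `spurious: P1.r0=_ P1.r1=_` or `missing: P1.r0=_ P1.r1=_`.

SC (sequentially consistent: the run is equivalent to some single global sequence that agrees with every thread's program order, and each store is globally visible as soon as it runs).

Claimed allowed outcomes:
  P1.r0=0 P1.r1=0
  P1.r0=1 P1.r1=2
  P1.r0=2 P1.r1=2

missing: P1.r0=0 P1.r1=2

outcome vector order: (P1.r0,P1.r1)
under SC → (0,0), (0,2), (1,2), (2,2)
SC∖claimed = {(0,2)}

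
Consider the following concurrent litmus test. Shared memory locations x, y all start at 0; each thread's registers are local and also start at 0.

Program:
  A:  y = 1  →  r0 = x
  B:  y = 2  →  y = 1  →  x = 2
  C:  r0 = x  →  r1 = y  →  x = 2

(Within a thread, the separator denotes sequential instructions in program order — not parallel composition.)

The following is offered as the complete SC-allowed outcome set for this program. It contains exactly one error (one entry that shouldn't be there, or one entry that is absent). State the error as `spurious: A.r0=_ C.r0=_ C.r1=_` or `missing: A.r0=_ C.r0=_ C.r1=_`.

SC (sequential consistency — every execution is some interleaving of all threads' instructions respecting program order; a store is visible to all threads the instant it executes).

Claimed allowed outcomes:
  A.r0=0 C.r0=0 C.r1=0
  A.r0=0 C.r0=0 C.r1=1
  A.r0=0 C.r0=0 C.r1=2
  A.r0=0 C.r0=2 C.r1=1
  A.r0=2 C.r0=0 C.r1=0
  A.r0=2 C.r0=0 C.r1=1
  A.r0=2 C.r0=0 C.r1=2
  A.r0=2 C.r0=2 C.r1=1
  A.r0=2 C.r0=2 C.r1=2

spurious: A.r0=2 C.r0=2 C.r1=2

outcome vector order: (A.r0,C.r0,C.r1)
SC: 8 outcomes — {000; 001; 002; 021; 200; 201; 202; 221}
claimed∖SC = {222}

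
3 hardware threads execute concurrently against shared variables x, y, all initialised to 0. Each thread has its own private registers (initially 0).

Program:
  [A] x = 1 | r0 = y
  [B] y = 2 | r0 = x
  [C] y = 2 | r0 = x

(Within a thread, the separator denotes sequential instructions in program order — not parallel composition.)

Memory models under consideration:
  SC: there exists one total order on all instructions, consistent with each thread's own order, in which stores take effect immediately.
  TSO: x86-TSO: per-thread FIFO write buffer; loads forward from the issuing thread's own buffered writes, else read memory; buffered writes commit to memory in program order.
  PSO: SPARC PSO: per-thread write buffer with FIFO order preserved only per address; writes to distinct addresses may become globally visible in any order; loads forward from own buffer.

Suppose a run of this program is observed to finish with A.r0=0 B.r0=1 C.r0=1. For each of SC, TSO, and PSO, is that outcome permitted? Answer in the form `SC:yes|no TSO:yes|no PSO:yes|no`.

SC:yes TSO:yes PSO:yes

outcome vector order: (A.r0,B.r0,C.r0)
SC (5): (0,1,1); (2,0,0); (2,0,1); (2,1,0); (2,1,1)
TSO (8): (0,0,0); (0,0,1); (0,1,0); (0,1,1); (2,0,0); (2,0,1); (2,1,0); (2,1,1)
PSO (8): (0,0,0); (0,0,1); (0,1,0); (0,1,1); (2,0,0); (2,0,1); (2,1,0); (2,1,1)
target (0,1,1) ∈ {SC,TSO,PSO}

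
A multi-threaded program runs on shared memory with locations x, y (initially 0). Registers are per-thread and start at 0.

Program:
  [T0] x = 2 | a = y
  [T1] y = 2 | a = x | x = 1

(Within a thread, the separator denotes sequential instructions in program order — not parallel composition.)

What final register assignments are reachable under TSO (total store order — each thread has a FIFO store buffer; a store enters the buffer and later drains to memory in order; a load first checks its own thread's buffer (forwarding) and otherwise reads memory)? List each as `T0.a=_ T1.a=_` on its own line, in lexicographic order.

T0.a=0 T1.a=0
T0.a=0 T1.a=2
T0.a=2 T1.a=0
T0.a=2 T1.a=2

outcome vector order: (T0.a,T1.a)
|TSO outcomes| = 4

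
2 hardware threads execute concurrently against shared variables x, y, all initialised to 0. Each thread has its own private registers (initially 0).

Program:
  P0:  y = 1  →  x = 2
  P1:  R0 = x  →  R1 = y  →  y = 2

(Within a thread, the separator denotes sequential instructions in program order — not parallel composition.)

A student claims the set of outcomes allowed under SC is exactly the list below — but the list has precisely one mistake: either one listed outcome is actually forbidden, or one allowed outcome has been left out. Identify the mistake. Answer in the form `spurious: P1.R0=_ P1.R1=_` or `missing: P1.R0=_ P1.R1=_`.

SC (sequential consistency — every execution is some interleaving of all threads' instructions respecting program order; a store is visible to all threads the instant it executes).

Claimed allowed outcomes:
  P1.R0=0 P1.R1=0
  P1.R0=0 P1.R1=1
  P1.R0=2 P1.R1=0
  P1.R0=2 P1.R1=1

spurious: P1.R0=2 P1.R1=0

outcome vector order: (P1.R0,P1.R1)
under SC → 0/0, 0/1, 2/1
claimed∖SC = {2/0}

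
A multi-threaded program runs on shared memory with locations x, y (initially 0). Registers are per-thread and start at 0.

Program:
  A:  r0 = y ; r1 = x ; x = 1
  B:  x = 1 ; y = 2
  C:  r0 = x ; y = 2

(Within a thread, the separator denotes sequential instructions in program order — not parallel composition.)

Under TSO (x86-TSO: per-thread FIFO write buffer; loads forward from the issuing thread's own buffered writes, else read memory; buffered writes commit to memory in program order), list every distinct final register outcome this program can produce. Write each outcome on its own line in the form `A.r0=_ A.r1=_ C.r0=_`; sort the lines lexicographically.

outcome vector order: (A.r0,A.r1,C.r0)
|TSO outcomes| = 7

A.r0=0 A.r1=0 C.r0=0
A.r0=0 A.r1=0 C.r0=1
A.r0=0 A.r1=1 C.r0=0
A.r0=0 A.r1=1 C.r0=1
A.r0=2 A.r1=0 C.r0=0
A.r0=2 A.r1=1 C.r0=0
A.r0=2 A.r1=1 C.r0=1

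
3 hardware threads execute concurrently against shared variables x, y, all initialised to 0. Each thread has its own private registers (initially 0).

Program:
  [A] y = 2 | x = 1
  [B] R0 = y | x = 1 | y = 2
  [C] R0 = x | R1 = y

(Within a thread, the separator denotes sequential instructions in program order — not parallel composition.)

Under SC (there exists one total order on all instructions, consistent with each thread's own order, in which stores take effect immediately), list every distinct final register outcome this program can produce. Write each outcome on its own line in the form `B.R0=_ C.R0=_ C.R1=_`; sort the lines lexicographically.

B.R0=0 C.R0=0 C.R1=0
B.R0=0 C.R0=0 C.R1=2
B.R0=0 C.R0=1 C.R1=0
B.R0=0 C.R0=1 C.R1=2
B.R0=2 C.R0=0 C.R1=0
B.R0=2 C.R0=0 C.R1=2
B.R0=2 C.R0=1 C.R1=2

outcome vector order: (B.R0,C.R0,C.R1)
|SC outcomes| = 7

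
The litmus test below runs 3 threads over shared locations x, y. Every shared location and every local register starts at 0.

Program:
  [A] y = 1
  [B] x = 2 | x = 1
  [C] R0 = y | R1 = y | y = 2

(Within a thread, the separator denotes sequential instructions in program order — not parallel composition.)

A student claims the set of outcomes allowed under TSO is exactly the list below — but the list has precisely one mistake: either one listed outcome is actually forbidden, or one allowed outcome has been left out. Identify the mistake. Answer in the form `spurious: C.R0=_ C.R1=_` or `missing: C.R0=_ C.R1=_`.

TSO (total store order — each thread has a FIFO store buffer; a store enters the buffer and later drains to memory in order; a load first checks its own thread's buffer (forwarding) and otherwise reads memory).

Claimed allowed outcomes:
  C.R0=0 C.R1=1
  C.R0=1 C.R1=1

missing: C.R0=0 C.R1=0

outcome vector order: (C.R0,C.R1)
under TSO → 00 01 11
TSO∖claimed = {00}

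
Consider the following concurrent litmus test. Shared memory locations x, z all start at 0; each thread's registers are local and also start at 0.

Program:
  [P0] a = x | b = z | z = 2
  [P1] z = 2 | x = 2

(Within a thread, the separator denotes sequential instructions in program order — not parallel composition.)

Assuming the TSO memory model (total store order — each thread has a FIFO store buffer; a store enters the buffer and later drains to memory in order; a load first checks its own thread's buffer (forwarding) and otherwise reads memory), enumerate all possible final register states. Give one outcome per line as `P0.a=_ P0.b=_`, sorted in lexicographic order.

P0.a=0 P0.b=0
P0.a=0 P0.b=2
P0.a=2 P0.b=2

outcome vector order: (P0.a,P0.b)
|TSO outcomes| = 3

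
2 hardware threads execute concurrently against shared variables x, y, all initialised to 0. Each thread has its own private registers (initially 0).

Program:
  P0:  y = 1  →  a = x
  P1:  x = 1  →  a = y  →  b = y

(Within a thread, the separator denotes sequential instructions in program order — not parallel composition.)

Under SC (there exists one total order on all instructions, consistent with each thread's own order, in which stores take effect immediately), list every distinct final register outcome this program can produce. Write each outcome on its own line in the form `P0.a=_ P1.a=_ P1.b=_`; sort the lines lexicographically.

outcome vector order: (P0.a,P1.a,P1.b)
|SC outcomes| = 4

P0.a=0 P1.a=1 P1.b=1
P0.a=1 P1.a=0 P1.b=0
P0.a=1 P1.a=0 P1.b=1
P0.a=1 P1.a=1 P1.b=1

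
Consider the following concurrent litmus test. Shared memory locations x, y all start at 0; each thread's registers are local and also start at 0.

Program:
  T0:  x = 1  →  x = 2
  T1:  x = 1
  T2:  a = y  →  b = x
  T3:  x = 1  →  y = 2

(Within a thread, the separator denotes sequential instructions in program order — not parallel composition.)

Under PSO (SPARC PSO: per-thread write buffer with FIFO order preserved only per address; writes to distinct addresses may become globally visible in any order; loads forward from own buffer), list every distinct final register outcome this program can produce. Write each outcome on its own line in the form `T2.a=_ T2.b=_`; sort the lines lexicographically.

T2.a=0 T2.b=0
T2.a=0 T2.b=1
T2.a=0 T2.b=2
T2.a=2 T2.b=0
T2.a=2 T2.b=1
T2.a=2 T2.b=2

outcome vector order: (T2.a,T2.b)
|PSO outcomes| = 6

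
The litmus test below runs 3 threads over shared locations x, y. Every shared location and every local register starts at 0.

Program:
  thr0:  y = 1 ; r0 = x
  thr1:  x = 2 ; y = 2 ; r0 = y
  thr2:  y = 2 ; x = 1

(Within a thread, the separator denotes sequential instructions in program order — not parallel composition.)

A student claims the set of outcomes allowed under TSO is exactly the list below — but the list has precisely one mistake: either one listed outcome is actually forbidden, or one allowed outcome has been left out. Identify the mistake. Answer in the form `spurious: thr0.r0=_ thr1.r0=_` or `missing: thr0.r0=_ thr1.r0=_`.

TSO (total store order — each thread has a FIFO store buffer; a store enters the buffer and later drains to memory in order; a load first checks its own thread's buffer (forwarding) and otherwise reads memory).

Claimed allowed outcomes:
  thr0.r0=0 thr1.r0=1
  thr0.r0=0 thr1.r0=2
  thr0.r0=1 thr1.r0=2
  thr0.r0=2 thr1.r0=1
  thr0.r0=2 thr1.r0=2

missing: thr0.r0=1 thr1.r0=1

outcome vector order: (thr0.r0,thr1.r0)
[TSO] allowed = {01; 02; 11; 12; 21; 22}
TSO∖claimed = {11}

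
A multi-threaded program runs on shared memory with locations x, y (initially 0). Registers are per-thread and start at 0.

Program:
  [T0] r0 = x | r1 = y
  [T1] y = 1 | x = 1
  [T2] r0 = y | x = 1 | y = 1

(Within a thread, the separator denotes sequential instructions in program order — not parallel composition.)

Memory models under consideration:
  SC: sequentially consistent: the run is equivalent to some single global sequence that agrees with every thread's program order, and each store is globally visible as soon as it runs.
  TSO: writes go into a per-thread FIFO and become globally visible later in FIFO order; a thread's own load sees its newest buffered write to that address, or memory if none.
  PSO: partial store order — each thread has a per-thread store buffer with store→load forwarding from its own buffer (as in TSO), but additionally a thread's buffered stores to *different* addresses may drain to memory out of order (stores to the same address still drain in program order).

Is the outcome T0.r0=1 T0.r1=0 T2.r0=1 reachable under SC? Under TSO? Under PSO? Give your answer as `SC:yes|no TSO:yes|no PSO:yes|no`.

SC:no TSO:no PSO:yes

outcome vector order: (T0.r0,T0.r1,T2.r0)
[SC] allowed = {000, 001, 010, 011, 100, 110, 111}
[TSO] allowed = {000, 001, 010, 011, 100, 110, 111}
[PSO] allowed = {000, 001, 010, 011, 100, 101, 110, 111}
target 101 ∈ {PSO}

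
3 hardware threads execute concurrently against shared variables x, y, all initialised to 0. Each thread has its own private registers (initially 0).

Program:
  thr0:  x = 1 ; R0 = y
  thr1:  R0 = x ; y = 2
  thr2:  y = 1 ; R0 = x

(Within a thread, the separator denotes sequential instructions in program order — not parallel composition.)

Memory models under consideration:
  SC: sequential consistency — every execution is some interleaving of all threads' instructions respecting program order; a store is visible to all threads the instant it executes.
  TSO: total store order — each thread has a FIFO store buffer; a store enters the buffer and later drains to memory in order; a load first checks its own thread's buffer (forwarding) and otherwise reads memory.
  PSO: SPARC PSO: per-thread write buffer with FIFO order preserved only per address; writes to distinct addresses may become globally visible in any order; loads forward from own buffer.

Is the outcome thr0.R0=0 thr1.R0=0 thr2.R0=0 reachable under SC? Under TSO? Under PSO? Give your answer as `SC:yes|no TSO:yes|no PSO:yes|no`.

outcome vector order: (thr0.R0,thr1.R0,thr2.R0)
SC: 10 outcomes — {(0,0,1), (0,1,1), (1,0,0), (1,0,1), (1,1,0), (1,1,1), (2,0,0), (2,0,1), (2,1,0), (2,1,1)}
TSO: 12 outcomes — {(0,0,0), (0,0,1), (0,1,0), (0,1,1), (1,0,0), (1,0,1), (1,1,0), (1,1,1), (2,0,0), (2,0,1), (2,1,0), (2,1,1)}
PSO: 12 outcomes — {(0,0,0), (0,0,1), (0,1,0), (0,1,1), (1,0,0), (1,0,1), (1,1,0), (1,1,1), (2,0,0), (2,0,1), (2,1,0), (2,1,1)}
target (0,0,0) ∈ {TSO,PSO}

SC:no TSO:yes PSO:yes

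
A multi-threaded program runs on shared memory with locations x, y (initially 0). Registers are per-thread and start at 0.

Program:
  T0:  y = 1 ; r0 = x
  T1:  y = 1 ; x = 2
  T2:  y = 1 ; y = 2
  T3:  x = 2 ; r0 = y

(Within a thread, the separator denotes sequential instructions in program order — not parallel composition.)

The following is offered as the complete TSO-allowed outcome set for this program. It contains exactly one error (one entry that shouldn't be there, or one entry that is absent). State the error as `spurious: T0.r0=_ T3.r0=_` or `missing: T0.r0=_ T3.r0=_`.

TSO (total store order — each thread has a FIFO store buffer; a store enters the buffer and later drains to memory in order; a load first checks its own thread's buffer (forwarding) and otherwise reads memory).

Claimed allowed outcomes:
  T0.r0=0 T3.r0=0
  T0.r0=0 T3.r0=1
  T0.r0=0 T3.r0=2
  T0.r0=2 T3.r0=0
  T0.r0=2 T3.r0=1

outcome vector order: (T0.r0,T3.r0)
under TSO → <0 0> <0 1> <0 2> <2 0> <2 1> <2 2>
TSO∖claimed = {<2 2>}

missing: T0.r0=2 T3.r0=2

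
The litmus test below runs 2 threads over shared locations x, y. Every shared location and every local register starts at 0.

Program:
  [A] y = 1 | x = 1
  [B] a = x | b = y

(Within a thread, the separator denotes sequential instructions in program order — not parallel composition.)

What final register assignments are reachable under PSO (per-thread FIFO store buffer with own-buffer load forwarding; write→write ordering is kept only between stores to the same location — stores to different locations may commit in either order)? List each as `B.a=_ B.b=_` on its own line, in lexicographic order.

outcome vector order: (B.a,B.b)
|PSO outcomes| = 4

B.a=0 B.b=0
B.a=0 B.b=1
B.a=1 B.b=0
B.a=1 B.b=1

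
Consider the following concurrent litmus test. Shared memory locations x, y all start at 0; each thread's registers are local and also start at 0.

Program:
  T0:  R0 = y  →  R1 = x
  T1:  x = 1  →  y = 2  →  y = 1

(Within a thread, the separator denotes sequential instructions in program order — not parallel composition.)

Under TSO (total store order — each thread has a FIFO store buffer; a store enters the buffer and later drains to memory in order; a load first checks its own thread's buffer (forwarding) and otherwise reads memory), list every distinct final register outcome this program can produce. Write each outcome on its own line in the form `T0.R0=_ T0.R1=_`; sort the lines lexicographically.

T0.R0=0 T0.R1=0
T0.R0=0 T0.R1=1
T0.R0=1 T0.R1=1
T0.R0=2 T0.R1=1

outcome vector order: (T0.R0,T0.R1)
|TSO outcomes| = 4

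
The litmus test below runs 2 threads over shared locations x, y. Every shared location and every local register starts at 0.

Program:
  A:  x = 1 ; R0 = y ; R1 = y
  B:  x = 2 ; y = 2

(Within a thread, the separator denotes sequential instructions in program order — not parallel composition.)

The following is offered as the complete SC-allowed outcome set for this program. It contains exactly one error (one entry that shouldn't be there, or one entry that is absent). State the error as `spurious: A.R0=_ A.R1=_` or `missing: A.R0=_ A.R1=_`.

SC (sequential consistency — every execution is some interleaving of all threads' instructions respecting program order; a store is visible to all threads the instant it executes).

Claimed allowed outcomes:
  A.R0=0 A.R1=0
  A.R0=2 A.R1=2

missing: A.R0=0 A.R1=2

outcome vector order: (A.R0,A.R1)
under SC → (0,0) (0,2) (2,2)
SC∖claimed = {(0,2)}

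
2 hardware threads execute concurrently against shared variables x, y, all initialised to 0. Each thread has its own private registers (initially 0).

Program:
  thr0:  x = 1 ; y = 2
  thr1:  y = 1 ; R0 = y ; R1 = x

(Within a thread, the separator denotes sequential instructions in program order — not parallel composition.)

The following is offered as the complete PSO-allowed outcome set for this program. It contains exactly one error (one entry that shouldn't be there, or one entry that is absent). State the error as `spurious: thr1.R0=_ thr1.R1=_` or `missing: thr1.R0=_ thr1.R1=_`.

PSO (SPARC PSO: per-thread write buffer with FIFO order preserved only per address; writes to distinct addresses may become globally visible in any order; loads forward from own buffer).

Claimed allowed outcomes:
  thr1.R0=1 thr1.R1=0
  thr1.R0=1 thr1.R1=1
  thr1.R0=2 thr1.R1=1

missing: thr1.R0=2 thr1.R1=0

outcome vector order: (thr1.R0,thr1.R1)
under PSO → (1,0), (1,1), (2,0), (2,1)
PSO∖claimed = {(2,0)}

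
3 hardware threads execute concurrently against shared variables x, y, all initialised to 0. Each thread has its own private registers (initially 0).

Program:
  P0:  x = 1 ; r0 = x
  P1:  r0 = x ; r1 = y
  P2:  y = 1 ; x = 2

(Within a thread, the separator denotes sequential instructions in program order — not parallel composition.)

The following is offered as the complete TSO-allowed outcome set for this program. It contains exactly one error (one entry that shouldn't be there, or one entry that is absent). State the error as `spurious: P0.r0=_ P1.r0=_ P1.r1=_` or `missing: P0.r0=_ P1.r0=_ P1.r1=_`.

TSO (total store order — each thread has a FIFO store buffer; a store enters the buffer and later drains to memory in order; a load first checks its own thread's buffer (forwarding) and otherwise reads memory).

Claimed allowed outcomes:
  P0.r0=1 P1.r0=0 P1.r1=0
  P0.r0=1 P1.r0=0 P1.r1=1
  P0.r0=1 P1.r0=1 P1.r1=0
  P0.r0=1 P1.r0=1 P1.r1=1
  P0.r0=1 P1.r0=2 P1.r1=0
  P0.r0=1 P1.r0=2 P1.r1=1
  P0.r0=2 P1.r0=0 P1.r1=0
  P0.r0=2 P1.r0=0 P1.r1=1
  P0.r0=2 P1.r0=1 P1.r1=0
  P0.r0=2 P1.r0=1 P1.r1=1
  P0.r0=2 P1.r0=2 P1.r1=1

outcome vector order: (P0.r0,P1.r0,P1.r1)
TSO (10): 1/0/0; 1/0/1; 1/1/0; 1/1/1; 1/2/1; 2/0/0; 2/0/1; 2/1/0; 2/1/1; 2/2/1
claimed∖TSO = {1/2/0}

spurious: P0.r0=1 P1.r0=2 P1.r1=0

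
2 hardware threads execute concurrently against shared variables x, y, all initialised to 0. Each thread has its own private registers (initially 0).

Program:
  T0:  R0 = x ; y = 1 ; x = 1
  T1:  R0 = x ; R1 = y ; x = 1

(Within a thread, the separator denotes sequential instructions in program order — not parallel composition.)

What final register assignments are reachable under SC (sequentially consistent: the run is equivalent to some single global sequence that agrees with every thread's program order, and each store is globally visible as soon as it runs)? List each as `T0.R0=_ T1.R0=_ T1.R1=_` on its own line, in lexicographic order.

outcome vector order: (T0.R0,T1.R0,T1.R1)
|SC outcomes| = 4

T0.R0=0 T1.R0=0 T1.R1=0
T0.R0=0 T1.R0=0 T1.R1=1
T0.R0=0 T1.R0=1 T1.R1=1
T0.R0=1 T1.R0=0 T1.R1=0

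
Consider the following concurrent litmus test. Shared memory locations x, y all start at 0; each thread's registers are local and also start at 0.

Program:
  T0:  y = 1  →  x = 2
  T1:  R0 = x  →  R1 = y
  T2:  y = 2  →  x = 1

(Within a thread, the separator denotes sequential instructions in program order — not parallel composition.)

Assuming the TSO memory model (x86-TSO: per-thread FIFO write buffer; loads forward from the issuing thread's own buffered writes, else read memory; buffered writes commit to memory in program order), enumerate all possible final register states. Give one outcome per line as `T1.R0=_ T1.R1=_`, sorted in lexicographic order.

T1.R0=0 T1.R1=0
T1.R0=0 T1.R1=1
T1.R0=0 T1.R1=2
T1.R0=1 T1.R1=1
T1.R0=1 T1.R1=2
T1.R0=2 T1.R1=1
T1.R0=2 T1.R1=2

outcome vector order: (T1.R0,T1.R1)
|TSO outcomes| = 7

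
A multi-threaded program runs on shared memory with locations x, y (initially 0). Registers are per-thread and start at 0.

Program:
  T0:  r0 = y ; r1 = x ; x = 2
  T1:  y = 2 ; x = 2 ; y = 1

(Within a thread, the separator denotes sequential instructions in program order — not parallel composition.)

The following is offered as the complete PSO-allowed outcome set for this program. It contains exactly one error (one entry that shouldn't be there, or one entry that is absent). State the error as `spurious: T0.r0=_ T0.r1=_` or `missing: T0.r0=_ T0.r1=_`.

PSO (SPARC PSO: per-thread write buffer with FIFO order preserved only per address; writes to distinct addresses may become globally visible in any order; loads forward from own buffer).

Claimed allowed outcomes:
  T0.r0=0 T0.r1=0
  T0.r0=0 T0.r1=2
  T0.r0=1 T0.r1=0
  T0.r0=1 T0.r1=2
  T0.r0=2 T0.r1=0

outcome vector order: (T0.r0,T0.r1)
PSO (6): <0 0>, <0 2>, <1 0>, <1 2>, <2 0>, <2 2>
PSO∖claimed = {<2 2>}

missing: T0.r0=2 T0.r1=2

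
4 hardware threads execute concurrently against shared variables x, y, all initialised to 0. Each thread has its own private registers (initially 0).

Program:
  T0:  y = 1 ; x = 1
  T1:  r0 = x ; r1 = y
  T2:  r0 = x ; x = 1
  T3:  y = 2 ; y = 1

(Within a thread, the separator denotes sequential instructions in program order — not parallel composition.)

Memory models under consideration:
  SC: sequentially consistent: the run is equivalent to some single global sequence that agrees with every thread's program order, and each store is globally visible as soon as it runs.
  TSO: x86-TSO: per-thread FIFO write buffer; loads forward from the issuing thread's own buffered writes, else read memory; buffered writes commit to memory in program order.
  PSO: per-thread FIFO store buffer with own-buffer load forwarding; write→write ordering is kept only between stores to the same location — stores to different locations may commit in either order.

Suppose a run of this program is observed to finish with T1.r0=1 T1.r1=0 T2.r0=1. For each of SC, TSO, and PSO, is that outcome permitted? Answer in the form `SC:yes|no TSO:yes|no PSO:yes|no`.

SC:no TSO:no PSO:yes

outcome vector order: (T1.r0,T1.r1,T2.r0)
[SC] allowed = {<0 0 0> <0 0 1> <0 1 0> <0 1 1> <0 2 0> <0 2 1> <1 0 0> <1 1 0> <1 1 1> <1 2 0> <1 2 1>}
[TSO] allowed = {<0 0 0> <0 0 1> <0 1 0> <0 1 1> <0 2 0> <0 2 1> <1 0 0> <1 1 0> <1 1 1> <1 2 0> <1 2 1>}
[PSO] allowed = {<0 0 0> <0 0 1> <0 1 0> <0 1 1> <0 2 0> <0 2 1> <1 0 0> <1 0 1> <1 1 0> <1 1 1> <1 2 0> <1 2 1>}
target <1 0 1> ∈ {PSO}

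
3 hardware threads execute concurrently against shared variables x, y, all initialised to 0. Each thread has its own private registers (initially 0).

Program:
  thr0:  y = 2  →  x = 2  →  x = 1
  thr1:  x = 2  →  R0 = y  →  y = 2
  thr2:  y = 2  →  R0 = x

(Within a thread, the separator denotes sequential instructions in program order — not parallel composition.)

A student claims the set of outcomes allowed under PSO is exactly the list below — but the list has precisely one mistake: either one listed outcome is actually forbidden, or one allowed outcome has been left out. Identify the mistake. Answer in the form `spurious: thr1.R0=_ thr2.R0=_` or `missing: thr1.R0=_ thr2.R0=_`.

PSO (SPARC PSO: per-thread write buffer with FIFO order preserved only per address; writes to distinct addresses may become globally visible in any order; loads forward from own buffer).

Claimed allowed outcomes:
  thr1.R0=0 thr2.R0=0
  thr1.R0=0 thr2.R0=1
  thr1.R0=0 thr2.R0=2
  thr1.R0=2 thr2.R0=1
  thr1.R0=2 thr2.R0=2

outcome vector order: (thr1.R0,thr2.R0)
under PSO → 00; 01; 02; 20; 21; 22
PSO∖claimed = {20}

missing: thr1.R0=2 thr2.R0=0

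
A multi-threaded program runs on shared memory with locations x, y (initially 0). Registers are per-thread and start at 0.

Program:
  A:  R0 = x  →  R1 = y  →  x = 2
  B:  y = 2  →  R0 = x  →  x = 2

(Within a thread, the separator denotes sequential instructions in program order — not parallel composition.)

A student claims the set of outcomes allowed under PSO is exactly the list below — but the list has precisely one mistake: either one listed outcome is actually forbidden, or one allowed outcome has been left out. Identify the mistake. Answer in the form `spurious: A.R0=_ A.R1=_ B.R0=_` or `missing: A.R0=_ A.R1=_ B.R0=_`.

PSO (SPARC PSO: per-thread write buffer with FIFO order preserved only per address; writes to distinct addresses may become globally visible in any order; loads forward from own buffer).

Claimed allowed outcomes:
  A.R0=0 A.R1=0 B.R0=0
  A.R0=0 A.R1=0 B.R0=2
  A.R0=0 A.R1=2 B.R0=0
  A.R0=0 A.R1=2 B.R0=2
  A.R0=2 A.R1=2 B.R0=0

outcome vector order: (A.R0,A.R1,B.R0)
PSO (6): 0/0/0, 0/0/2, 0/2/0, 0/2/2, 2/0/0, 2/2/0
PSO∖claimed = {2/0/0}

missing: A.R0=2 A.R1=0 B.R0=0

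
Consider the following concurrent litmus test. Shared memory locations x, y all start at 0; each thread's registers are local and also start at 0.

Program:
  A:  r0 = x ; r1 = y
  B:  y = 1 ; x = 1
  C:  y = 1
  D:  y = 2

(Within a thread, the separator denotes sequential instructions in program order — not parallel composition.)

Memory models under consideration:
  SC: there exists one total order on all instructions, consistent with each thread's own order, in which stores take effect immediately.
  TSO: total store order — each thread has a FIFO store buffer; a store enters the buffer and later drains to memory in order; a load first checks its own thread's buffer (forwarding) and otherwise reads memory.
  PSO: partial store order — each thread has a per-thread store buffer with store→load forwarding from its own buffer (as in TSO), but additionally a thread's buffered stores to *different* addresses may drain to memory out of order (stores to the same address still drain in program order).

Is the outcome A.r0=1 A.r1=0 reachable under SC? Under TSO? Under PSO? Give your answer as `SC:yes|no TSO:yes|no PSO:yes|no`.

outcome vector order: (A.r0,A.r1)
under SC → 00, 01, 02, 11, 12
under TSO → 00, 01, 02, 11, 12
under PSO → 00, 01, 02, 10, 11, 12
target 10 ∈ {PSO}

SC:no TSO:no PSO:yes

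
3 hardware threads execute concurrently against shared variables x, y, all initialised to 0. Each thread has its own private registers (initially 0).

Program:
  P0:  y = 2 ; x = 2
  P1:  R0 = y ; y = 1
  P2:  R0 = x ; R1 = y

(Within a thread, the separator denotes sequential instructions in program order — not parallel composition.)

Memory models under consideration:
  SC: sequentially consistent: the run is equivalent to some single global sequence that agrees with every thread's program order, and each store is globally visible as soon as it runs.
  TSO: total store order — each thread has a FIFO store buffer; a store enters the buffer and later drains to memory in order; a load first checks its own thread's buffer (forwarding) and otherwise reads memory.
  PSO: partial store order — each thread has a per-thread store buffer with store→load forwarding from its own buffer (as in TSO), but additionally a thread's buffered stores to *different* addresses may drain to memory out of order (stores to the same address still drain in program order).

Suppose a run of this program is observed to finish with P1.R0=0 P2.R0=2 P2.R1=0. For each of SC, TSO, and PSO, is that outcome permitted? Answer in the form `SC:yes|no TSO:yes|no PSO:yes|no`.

SC:no TSO:no PSO:yes

outcome vector order: (P1.R0,P2.R0,P2.R1)
SC (10): 0/0/0; 0/0/1; 0/0/2; 0/2/1; 0/2/2; 2/0/0; 2/0/1; 2/0/2; 2/2/1; 2/2/2
TSO (10): 0/0/0; 0/0/1; 0/0/2; 0/2/1; 0/2/2; 2/0/0; 2/0/1; 2/0/2; 2/2/1; 2/2/2
PSO (12): 0/0/0; 0/0/1; 0/0/2; 0/2/0; 0/2/1; 0/2/2; 2/0/0; 2/0/1; 2/0/2; 2/2/0; 2/2/1; 2/2/2
target 0/2/0 ∈ {PSO}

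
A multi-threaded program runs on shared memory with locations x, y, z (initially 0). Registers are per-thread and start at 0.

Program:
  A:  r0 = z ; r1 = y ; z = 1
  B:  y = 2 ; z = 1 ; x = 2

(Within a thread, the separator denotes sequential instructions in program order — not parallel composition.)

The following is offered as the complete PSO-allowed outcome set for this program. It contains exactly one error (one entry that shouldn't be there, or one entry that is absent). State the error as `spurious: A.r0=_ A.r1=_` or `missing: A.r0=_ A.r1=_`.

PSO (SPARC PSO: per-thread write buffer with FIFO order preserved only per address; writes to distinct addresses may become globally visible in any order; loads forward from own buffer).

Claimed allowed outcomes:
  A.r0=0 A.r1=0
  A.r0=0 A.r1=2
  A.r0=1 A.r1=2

missing: A.r0=1 A.r1=0

outcome vector order: (A.r0,A.r1)
PSO (4): <0 0>, <0 2>, <1 0>, <1 2>
PSO∖claimed = {<1 0>}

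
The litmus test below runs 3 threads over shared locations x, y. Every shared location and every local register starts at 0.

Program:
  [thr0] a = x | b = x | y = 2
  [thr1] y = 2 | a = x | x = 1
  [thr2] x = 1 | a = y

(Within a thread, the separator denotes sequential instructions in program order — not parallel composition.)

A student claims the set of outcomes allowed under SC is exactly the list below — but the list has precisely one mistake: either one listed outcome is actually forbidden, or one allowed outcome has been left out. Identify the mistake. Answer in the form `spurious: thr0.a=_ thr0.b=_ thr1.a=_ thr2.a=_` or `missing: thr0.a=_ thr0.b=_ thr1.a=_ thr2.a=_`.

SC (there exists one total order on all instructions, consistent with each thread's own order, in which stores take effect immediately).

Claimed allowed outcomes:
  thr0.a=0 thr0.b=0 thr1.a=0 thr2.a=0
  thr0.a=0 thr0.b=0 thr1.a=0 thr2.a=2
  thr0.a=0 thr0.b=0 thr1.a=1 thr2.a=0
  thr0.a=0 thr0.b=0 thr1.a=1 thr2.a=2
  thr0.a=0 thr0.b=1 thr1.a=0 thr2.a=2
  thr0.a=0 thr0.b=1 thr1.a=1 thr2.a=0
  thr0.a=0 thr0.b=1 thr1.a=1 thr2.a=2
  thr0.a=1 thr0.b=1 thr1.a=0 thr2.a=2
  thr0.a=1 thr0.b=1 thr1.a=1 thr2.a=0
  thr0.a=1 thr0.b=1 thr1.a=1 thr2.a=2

spurious: thr0.a=0 thr0.b=0 thr1.a=0 thr2.a=0

outcome vector order: (thr0.a,thr0.b,thr1.a,thr2.a)
SC: 9 outcomes — {<0 0 0 2> <0 0 1 0> <0 0 1 2> <0 1 0 2> <0 1 1 0> <0 1 1 2> <1 1 0 2> <1 1 1 0> <1 1 1 2>}
claimed∖SC = {<0 0 0 0>}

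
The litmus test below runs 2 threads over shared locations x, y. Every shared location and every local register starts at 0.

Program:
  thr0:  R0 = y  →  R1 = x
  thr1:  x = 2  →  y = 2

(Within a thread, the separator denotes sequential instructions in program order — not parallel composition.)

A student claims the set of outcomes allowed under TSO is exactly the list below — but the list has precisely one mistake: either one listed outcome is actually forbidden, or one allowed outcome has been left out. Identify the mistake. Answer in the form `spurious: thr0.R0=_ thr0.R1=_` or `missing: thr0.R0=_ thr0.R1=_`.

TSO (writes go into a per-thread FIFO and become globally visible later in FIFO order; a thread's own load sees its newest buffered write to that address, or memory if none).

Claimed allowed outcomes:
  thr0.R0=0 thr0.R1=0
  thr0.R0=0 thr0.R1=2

missing: thr0.R0=2 thr0.R1=2

outcome vector order: (thr0.R0,thr0.R1)
TSO (3): (0,0); (0,2); (2,2)
TSO∖claimed = {(2,2)}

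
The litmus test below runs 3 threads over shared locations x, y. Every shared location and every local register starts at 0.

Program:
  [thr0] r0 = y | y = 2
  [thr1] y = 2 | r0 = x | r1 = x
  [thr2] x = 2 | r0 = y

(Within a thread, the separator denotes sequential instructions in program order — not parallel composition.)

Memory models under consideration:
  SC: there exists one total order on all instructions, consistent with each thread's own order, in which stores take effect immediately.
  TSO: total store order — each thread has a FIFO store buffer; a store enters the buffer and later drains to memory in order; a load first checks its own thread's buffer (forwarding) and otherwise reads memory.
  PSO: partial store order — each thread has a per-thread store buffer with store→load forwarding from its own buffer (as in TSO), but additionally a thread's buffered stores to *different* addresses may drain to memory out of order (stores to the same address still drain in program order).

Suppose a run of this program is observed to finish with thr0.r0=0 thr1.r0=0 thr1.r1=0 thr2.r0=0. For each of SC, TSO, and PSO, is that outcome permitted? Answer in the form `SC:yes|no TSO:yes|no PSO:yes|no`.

outcome vector order: (thr0.r0,thr1.r0,thr1.r1,thr2.r0)
SC (8): (0,0,0,2), (0,0,2,2), (0,2,2,0), (0,2,2,2), (2,0,0,2), (2,0,2,2), (2,2,2,0), (2,2,2,2)
TSO (12): (0,0,0,0), (0,0,0,2), (0,0,2,0), (0,0,2,2), (0,2,2,0), (0,2,2,2), (2,0,0,0), (2,0,0,2), (2,0,2,0), (2,0,2,2), (2,2,2,0), (2,2,2,2)
PSO (12): (0,0,0,0), (0,0,0,2), (0,0,2,0), (0,0,2,2), (0,2,2,0), (0,2,2,2), (2,0,0,0), (2,0,0,2), (2,0,2,0), (2,0,2,2), (2,2,2,0), (2,2,2,2)
target (0,0,0,0) ∈ {TSO,PSO}

SC:no TSO:yes PSO:yes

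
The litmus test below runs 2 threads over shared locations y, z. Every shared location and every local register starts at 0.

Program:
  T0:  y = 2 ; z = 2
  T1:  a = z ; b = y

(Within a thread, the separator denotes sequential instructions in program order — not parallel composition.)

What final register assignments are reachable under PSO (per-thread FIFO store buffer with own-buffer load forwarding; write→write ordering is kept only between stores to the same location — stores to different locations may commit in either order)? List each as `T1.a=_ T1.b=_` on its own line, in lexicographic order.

T1.a=0 T1.b=0
T1.a=0 T1.b=2
T1.a=2 T1.b=0
T1.a=2 T1.b=2

outcome vector order: (T1.a,T1.b)
|PSO outcomes| = 4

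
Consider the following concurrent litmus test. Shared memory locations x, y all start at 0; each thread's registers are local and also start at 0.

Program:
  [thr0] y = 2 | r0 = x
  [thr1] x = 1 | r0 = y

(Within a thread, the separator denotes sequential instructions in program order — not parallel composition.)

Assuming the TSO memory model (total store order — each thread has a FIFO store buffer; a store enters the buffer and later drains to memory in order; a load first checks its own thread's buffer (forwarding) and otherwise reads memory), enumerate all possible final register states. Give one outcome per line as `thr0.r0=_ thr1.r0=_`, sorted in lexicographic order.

thr0.r0=0 thr1.r0=0
thr0.r0=0 thr1.r0=2
thr0.r0=1 thr1.r0=0
thr0.r0=1 thr1.r0=2

outcome vector order: (thr0.r0,thr1.r0)
|TSO outcomes| = 4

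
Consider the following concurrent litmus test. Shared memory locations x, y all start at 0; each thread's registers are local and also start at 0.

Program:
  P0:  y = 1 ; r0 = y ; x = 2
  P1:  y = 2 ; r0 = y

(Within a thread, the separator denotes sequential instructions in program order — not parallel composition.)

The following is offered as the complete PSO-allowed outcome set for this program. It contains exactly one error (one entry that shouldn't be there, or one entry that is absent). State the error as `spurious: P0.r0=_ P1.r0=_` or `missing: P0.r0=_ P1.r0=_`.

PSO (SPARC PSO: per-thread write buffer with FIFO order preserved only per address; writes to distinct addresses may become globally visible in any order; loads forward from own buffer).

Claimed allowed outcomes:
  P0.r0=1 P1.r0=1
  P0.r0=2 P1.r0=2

outcome vector order: (P0.r0,P1.r0)
under PSO → 1/1, 1/2, 2/2
PSO∖claimed = {1/2}

missing: P0.r0=1 P1.r0=2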